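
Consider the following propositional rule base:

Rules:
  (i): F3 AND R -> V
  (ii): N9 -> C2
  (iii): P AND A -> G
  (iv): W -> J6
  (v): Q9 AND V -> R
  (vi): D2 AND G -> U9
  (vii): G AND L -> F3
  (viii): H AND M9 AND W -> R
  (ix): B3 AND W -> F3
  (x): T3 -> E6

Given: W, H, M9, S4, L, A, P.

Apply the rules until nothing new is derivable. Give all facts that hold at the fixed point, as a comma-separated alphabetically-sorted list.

A, F3, G, H, J6, L, M9, P, R, S4, V, W

Round 1: (iii) [P AND A -> G]; (iv) [W -> J6]; (viii) [H AND M9 AND W -> R]. Adds G, J6, R.
Round 2: (vii) [G AND L -> F3]. Adds F3.
Round 3: (i) [F3 AND R -> V]. Adds V.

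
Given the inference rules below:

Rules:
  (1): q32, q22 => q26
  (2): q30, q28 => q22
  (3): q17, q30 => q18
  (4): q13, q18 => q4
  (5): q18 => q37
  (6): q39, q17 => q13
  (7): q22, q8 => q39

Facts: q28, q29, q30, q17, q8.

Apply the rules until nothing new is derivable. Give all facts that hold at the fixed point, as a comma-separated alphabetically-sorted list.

q13, q17, q18, q22, q28, q29, q30, q37, q39, q4, q8

Round 1: (2) [q30, q28 => q22]; (3) [q17, q30 => q18]. Adds q22, q18.
Round 2: (5) [q18 => q37]; (7) [q22, q8 => q39]. Adds q37, q39.
Round 3: (6) [q39, q17 => q13]. Adds q13.
Round 4: (4) [q13, q18 => q4]. Adds q4.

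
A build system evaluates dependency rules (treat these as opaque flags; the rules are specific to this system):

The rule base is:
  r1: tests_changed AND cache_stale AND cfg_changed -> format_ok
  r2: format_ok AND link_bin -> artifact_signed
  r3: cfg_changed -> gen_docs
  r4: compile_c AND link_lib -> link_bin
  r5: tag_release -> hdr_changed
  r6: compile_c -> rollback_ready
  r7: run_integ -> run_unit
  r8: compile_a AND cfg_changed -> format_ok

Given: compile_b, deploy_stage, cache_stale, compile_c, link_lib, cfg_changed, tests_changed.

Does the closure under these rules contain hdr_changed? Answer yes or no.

[1] r1 [tests_changed AND cache_stale AND cfg_changed -> format_ok]; r3 [cfg_changed -> gen_docs]; r4 [compile_c AND link_lib -> link_bin]; r6 [compile_c -> rollback_ready]. ⇒ new: format_ok, gen_docs, link_bin, rollback_ready.
[2] r2 [format_ok AND link_bin -> artifact_signed]. ⇒ new: artifact_signed.
Fixed point reached. hdr_changed is concluded only by r5; r5 needs tag_release (never derived).

no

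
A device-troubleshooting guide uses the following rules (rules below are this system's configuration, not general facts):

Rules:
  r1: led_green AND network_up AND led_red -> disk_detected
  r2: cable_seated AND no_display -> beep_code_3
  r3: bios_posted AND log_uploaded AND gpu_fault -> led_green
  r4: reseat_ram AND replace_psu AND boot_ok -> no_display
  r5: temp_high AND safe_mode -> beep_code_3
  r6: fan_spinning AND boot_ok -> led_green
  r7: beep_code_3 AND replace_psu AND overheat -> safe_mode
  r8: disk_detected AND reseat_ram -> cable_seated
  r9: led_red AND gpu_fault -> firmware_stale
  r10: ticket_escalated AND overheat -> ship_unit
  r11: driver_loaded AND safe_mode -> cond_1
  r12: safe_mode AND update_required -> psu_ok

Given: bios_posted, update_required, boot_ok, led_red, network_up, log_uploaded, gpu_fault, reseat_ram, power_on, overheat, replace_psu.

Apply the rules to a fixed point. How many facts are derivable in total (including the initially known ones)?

19

[1] r3 [bios_posted AND log_uploaded AND gpu_fault -> led_green]; r4 [reseat_ram AND replace_psu AND boot_ok -> no_display]; r9 [led_red AND gpu_fault -> firmware_stale]. ⇒ new: led_green, no_display, firmware_stale.
[2] r1 [led_green AND network_up AND led_red -> disk_detected]. ⇒ new: disk_detected.
[3] r8 [disk_detected AND reseat_ram -> cable_seated]. ⇒ new: cable_seated.
[4] r2 [cable_seated AND no_display -> beep_code_3]. ⇒ new: beep_code_3.
[5] r7 [beep_code_3 AND replace_psu AND overheat -> safe_mode]. ⇒ new: safe_mode.
[6] r12 [safe_mode AND update_required -> psu_ok]. ⇒ new: psu_ok.
Closure: {beep_code_3, bios_posted, boot_ok, cable_seated, disk_detected, firmware_stale, gpu_fault, led_green, led_red, log_uploaded, network_up, no_display, overheat, power_on, psu_ok, replace_psu, reseat_ram, safe_mode, update_required} — 19 facts.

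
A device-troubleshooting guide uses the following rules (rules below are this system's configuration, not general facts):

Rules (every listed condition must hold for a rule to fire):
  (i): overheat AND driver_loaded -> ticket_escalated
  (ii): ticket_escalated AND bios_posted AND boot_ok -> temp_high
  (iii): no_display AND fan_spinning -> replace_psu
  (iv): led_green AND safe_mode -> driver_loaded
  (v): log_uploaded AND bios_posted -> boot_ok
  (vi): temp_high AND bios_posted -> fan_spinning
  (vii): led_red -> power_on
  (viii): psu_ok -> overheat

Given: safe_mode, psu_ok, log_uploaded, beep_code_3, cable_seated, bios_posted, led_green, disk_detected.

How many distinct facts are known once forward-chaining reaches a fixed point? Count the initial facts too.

Round 1 — (iv), (v), (viii), derive driver_loaded, boot_ok, overheat.
Round 2 — (i), derive ticket_escalated.
Round 3 — (ii), derive temp_high.
Round 4 — (vi), derive fan_spinning.
Closure: {beep_code_3, bios_posted, boot_ok, cable_seated, disk_detected, driver_loaded, fan_spinning, led_green, log_uploaded, overheat, psu_ok, safe_mode, temp_high, ticket_escalated} — 14 facts.

14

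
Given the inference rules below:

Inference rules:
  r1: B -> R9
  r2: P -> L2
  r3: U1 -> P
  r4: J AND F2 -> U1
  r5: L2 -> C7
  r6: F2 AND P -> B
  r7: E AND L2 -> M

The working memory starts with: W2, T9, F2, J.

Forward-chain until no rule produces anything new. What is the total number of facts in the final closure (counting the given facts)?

10

Round 1: r4 [J AND F2 -> U1]. New: U1.
Round 2: r3 [U1 -> P]. New: P.
Round 3: r2 [P -> L2]; r6 [F2 AND P -> B]. New: L2, B.
Round 4: r1 [B -> R9]; r5 [L2 -> C7]. New: R9, C7.
Closure: {B, C7, F2, J, L2, P, R9, T9, U1, W2} — 10 facts.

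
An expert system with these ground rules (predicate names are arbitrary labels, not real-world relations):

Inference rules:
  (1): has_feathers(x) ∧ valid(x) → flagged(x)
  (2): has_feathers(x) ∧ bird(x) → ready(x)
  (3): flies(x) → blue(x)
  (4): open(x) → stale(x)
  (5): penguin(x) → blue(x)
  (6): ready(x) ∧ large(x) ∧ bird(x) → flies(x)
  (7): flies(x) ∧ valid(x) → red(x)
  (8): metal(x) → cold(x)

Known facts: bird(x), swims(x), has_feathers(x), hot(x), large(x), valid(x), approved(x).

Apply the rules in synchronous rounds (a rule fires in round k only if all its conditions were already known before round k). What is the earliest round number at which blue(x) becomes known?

Round 1 — (1), (2), derive flagged(x), ready(x).
Round 2 — (6), derive flies(x).
Round 3 — (3), (7), derive blue(x), red(x).
blue(x) first appears in round 3.

3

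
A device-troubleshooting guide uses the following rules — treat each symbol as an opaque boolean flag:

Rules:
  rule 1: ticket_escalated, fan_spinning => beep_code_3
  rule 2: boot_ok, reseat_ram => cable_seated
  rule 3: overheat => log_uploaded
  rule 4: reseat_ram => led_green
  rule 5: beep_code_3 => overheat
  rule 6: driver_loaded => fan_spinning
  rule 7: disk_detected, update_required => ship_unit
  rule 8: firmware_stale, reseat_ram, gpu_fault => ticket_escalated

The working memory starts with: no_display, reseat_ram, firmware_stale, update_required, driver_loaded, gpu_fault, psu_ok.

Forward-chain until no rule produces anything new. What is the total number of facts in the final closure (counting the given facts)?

13

Round 1 fires rule 4, rule 6, rule 8, giving led_green, fan_spinning, ticket_escalated.
Round 2 fires rule 1, giving beep_code_3.
Round 3 fires rule 5, giving overheat.
Round 4 fires rule 3, giving log_uploaded.
Closure: {beep_code_3, driver_loaded, fan_spinning, firmware_stale, gpu_fault, led_green, log_uploaded, no_display, overheat, psu_ok, reseat_ram, ticket_escalated, update_required} — 13 facts.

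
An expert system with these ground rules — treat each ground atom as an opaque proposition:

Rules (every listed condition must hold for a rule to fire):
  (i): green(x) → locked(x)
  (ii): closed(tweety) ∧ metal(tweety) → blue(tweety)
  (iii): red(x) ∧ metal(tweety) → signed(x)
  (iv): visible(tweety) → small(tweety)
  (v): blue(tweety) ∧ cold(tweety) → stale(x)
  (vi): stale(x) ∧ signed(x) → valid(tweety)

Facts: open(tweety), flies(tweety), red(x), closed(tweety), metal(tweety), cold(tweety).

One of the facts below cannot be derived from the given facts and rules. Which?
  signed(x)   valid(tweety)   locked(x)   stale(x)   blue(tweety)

locked(x)

Round 1: (ii) [closed(tweety) ∧ metal(tweety) → blue(tweety)]; (iii) [red(x) ∧ metal(tweety) → signed(x)]. New: blue(tweety), signed(x).
Round 2: (v) [blue(tweety) ∧ cold(tweety) → stale(x)]. New: stale(x).
Round 3: (vi) [stale(x) ∧ signed(x) → valid(tweety)]. New: valid(tweety).
Derived: signed(x) (round 1), stale(x) (round 2), blue(tweety) (round 1), valid(tweety) (round 3). locked(x) never appears in any round.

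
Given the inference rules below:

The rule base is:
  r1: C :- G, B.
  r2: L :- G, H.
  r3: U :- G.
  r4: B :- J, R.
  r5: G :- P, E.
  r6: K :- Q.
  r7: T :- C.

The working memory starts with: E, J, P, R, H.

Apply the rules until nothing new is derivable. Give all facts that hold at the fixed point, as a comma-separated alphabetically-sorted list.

Round 1 fires r4, r5, giving B, G.
Round 2 fires r1, r2, r3, giving C, L, U.
Round 3 fires r7, giving T.

B, C, E, G, H, J, L, P, R, T, U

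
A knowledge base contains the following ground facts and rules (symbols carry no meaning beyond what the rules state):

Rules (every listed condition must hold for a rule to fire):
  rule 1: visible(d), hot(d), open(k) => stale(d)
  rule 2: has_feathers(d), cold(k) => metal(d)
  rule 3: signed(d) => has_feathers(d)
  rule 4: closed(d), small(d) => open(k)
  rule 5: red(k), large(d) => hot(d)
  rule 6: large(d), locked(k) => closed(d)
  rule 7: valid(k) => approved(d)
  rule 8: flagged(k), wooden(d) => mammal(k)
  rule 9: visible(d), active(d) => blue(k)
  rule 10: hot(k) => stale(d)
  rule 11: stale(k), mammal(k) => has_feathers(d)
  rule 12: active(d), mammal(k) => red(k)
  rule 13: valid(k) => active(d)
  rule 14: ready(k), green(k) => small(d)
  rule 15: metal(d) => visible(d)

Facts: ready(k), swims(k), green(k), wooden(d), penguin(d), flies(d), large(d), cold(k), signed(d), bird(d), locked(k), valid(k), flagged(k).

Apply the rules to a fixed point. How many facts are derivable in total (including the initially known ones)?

26

Round 1 fires rule 3, rule 6, rule 7, rule 8, rule 13, rule 14, giving has_feathers(d), closed(d), approved(d), mammal(k), active(d), small(d).
Round 2 fires rule 2, rule 4, rule 12, giving metal(d), open(k), red(k).
Round 3 fires rule 5, rule 15, giving hot(d), visible(d).
Round 4 fires rule 1, rule 9, giving stale(d), blue(k).
Closure: {active(d), approved(d), bird(d), blue(k), closed(d), cold(k), flagged(k), flies(d), green(k), has_feathers(d), hot(d), large(d), locked(k), mammal(k), metal(d), open(k), penguin(d), ready(k), red(k), signed(d), small(d), stale(d), swims(k), valid(k), visible(d), wooden(d)} — 26 facts.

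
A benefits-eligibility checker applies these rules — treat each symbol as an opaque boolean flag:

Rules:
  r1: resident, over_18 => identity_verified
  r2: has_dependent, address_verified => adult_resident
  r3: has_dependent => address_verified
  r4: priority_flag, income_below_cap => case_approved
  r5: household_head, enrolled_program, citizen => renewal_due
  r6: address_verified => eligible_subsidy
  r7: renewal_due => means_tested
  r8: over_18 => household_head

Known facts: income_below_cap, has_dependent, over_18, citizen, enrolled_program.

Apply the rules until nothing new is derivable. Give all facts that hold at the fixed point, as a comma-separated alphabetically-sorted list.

address_verified, adult_resident, citizen, eligible_subsidy, enrolled_program, has_dependent, household_head, income_below_cap, means_tested, over_18, renewal_due

Round 1: r3 [has_dependent => address_verified]; r8 [over_18 => household_head]. Adds address_verified, household_head.
Round 2: r2 [has_dependent, address_verified => adult_resident]; r5 [household_head, enrolled_program, citizen => renewal_due]; r6 [address_verified => eligible_subsidy]. Adds adult_resident, renewal_due, eligible_subsidy.
Round 3: r7 [renewal_due => means_tested]. Adds means_tested.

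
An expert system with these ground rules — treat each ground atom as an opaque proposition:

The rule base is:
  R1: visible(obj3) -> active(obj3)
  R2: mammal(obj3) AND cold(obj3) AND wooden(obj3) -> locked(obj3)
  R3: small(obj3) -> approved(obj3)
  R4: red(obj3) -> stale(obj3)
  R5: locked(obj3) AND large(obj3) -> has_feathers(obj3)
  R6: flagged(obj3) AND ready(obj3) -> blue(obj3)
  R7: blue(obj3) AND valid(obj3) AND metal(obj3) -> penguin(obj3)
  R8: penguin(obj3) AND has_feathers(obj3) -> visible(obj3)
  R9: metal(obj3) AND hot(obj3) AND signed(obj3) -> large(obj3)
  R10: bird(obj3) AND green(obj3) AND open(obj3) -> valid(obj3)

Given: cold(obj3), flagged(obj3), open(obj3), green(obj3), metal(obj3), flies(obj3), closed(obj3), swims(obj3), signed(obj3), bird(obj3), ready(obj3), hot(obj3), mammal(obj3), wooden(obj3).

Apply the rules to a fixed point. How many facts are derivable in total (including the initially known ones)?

Round 1 — R2, R6, R9, R10, derive locked(obj3), blue(obj3), large(obj3), valid(obj3).
Round 2 — R5, R7, derive has_feathers(obj3), penguin(obj3).
Round 3 — R8, derive visible(obj3).
Round 4 — R1, derive active(obj3).
Closure: {active(obj3), bird(obj3), blue(obj3), closed(obj3), cold(obj3), flagged(obj3), flies(obj3), green(obj3), has_feathers(obj3), hot(obj3), large(obj3), locked(obj3), mammal(obj3), metal(obj3), open(obj3), penguin(obj3), ready(obj3), signed(obj3), swims(obj3), valid(obj3), visible(obj3), wooden(obj3)} — 22 facts.

22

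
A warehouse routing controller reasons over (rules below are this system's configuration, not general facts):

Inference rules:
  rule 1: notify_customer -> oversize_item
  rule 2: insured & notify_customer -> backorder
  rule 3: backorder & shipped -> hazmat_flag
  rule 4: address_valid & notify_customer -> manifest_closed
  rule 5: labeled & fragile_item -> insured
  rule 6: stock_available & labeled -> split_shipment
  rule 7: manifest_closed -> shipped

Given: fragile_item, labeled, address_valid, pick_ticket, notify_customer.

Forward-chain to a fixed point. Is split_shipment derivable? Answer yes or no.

Round 1: rule 1 [notify_customer -> oversize_item]; rule 4 [address_valid & notify_customer -> manifest_closed]; rule 5 [labeled & fragile_item -> insured]. Adds oversize_item, manifest_closed, insured.
Round 2: rule 2 [insured & notify_customer -> backorder]; rule 7 [manifest_closed -> shipped]. Adds backorder, shipped.
Round 3: rule 3 [backorder & shipped -> hazmat_flag]. Adds hazmat_flag.
Fixed point reached. split_shipment is concluded only by rule 6; rule 6 needs stock_available (never derived).

no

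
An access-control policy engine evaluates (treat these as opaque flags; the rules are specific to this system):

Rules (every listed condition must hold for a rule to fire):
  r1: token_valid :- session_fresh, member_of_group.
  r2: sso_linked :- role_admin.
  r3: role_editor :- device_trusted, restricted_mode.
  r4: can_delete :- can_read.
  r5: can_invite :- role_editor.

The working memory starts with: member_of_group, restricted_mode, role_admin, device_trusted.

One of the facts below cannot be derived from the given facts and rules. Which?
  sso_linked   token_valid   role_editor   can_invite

[1] r2 [sso_linked :- role_admin.]; r3 [role_editor :- device_trusted, restricted_mode.]. ⇒ new: sso_linked, role_editor.
[2] r5 [can_invite :- role_editor.]. ⇒ new: can_invite.
Derived: can_invite (round 2), role_editor (round 1), sso_linked (round 1). token_valid never appears in any round.

token_valid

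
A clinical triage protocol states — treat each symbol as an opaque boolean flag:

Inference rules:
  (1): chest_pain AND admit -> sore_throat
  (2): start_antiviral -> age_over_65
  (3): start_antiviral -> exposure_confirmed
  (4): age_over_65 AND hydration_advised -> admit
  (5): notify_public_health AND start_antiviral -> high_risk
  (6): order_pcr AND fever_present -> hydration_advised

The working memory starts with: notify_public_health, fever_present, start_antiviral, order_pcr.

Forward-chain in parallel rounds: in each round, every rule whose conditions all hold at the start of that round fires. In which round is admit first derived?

2

Round 1 fires (2), (3), (5), (6), giving age_over_65, exposure_confirmed, high_risk, hydration_advised.
Round 2 fires (4), giving admit.
admit first appears in round 2.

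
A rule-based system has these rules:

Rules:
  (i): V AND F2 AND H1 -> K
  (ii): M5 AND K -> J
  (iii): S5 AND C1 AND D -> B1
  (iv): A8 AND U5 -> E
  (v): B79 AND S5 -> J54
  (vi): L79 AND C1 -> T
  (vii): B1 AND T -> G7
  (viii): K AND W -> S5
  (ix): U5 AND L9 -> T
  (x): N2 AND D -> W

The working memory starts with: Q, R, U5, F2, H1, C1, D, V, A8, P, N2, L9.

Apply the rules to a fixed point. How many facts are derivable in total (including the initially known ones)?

[1] (i) [V AND F2 AND H1 -> K]; (iv) [A8 AND U5 -> E]; (ix) [U5 AND L9 -> T]; (x) [N2 AND D -> W]. ⇒ new: K, E, T, W.
[2] (viii) [K AND W -> S5]. ⇒ new: S5.
[3] (iii) [S5 AND C1 AND D -> B1]. ⇒ new: B1.
[4] (vii) [B1 AND T -> G7]. ⇒ new: G7.
Closure: {A8, B1, C1, D, E, F2, G7, H1, K, L9, N2, P, Q, R, S5, T, U5, V, W} — 19 facts.

19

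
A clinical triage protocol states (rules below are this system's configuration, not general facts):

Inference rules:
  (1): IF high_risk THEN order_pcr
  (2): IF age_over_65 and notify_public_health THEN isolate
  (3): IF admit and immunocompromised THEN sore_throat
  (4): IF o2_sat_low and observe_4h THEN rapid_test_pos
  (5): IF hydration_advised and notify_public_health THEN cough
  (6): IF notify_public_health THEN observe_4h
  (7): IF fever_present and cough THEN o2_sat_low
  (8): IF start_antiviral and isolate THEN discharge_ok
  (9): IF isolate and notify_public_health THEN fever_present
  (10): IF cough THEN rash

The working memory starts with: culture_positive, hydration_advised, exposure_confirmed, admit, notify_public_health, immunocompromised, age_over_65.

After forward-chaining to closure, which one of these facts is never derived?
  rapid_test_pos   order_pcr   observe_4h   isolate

order_pcr

Round 1 fires (2), (3), (5), (6), giving isolate, sore_throat, cough, observe_4h.
Round 2 fires (9), (10), giving fever_present, rash.
Round 3 fires (7), giving o2_sat_low.
Round 4 fires (4), giving rapid_test_pos.
Derived: observe_4h (round 1), isolate (round 1), rapid_test_pos (round 4). order_pcr never appears in any round.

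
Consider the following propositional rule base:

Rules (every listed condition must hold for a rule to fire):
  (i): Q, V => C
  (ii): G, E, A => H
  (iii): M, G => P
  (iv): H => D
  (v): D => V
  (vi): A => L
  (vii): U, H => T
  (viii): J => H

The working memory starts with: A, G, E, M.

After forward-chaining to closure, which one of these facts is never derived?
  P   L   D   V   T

T

Round 1 — (ii), (iii), (vi), derive H, P, L.
Round 2 — (iv), derive D.
Round 3 — (v), derive V.
Derived: P (round 1), D (round 2), L (round 1), V (round 3). T never appears in any round.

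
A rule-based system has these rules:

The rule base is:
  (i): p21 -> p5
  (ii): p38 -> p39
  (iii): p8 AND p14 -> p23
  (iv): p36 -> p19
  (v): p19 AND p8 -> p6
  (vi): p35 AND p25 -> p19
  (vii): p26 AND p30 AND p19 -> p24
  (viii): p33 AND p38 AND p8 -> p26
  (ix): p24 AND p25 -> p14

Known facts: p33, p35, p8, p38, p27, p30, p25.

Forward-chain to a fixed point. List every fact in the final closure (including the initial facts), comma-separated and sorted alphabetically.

Round 1 — (ii), (vi), (viii), derive p39, p19, p26.
Round 2 — (v), (vii), derive p6, p24.
Round 3 — (ix), derive p14.
Round 4 — (iii), derive p23.

p14, p19, p23, p24, p25, p26, p27, p30, p33, p35, p38, p39, p6, p8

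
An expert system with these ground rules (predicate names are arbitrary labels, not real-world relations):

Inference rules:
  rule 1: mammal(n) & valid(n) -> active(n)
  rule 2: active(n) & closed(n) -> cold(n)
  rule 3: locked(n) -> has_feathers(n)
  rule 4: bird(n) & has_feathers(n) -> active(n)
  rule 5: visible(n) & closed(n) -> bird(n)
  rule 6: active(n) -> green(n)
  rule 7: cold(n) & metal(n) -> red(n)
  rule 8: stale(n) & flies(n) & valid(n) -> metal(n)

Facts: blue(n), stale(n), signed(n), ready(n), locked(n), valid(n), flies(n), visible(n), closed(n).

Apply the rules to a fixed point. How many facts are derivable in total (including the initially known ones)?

16

Round 1 fires rule 3, rule 5, rule 8, giving has_feathers(n), bird(n), metal(n).
Round 2 fires rule 4, giving active(n).
Round 3 fires rule 2, rule 6, giving cold(n), green(n).
Round 4 fires rule 7, giving red(n).
Closure: {active(n), bird(n), blue(n), closed(n), cold(n), flies(n), green(n), has_feathers(n), locked(n), metal(n), ready(n), red(n), signed(n), stale(n), valid(n), visible(n)} — 16 facts.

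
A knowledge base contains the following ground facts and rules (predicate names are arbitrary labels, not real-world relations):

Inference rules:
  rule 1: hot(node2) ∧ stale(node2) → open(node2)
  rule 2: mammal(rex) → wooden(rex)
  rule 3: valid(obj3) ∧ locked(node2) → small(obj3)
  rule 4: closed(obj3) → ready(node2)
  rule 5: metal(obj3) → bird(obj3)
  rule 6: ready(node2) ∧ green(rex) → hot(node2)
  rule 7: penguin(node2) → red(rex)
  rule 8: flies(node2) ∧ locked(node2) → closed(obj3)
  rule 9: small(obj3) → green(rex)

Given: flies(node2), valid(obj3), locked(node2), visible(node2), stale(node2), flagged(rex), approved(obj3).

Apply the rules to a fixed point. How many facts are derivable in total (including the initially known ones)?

Round 1: rule 3 [valid(obj3) ∧ locked(node2) → small(obj3)]; rule 8 [flies(node2) ∧ locked(node2) → closed(obj3)]. Adds small(obj3), closed(obj3).
Round 2: rule 4 [closed(obj3) → ready(node2)]; rule 9 [small(obj3) → green(rex)]. Adds ready(node2), green(rex).
Round 3: rule 6 [ready(node2) ∧ green(rex) → hot(node2)]. Adds hot(node2).
Round 4: rule 1 [hot(node2) ∧ stale(node2) → open(node2)]. Adds open(node2).
Closure: {approved(obj3), closed(obj3), flagged(rex), flies(node2), green(rex), hot(node2), locked(node2), open(node2), ready(node2), small(obj3), stale(node2), valid(obj3), visible(node2)} — 13 facts.

13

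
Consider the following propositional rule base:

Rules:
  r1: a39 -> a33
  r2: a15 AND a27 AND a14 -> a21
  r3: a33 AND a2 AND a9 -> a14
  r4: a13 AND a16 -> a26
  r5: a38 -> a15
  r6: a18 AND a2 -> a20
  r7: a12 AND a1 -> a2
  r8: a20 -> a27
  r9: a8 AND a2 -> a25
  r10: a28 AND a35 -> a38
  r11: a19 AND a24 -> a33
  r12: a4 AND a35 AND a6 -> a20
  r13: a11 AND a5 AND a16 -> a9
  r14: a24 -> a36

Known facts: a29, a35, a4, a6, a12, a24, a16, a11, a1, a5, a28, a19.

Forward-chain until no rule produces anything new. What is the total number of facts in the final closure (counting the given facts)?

22

Round 1: r7 [a12 AND a1 -> a2]; r10 [a28 AND a35 -> a38]; r11 [a19 AND a24 -> a33]; r12 [a4 AND a35 AND a6 -> a20]; r13 [a11 AND a5 AND a16 -> a9]; r14 [a24 -> a36]. New: a2, a38, a33, a20, a9, a36.
Round 2: r3 [a33 AND a2 AND a9 -> a14]; r5 [a38 -> a15]; r8 [a20 -> a27]. New: a14, a15, a27.
Round 3: r2 [a15 AND a27 AND a14 -> a21]. New: a21.
Closure: {a1, a11, a12, a14, a15, a16, a19, a2, a20, a21, a24, a27, a28, a29, a33, a35, a36, a38, a4, a5, a6, a9} — 22 facts.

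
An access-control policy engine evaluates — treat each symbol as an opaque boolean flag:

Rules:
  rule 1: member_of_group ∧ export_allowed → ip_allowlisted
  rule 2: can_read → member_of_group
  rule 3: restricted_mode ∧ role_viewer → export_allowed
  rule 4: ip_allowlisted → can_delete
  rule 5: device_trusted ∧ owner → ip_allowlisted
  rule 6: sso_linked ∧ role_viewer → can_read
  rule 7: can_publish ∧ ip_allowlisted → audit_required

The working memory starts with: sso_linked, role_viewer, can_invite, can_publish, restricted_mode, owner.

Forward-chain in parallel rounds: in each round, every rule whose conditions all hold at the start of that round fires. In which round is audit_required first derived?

[1] rule 3 [restricted_mode ∧ role_viewer → export_allowed]; rule 6 [sso_linked ∧ role_viewer → can_read]. ⇒ new: export_allowed, can_read.
[2] rule 2 [can_read → member_of_group]. ⇒ new: member_of_group.
[3] rule 1 [member_of_group ∧ export_allowed → ip_allowlisted]. ⇒ new: ip_allowlisted.
[4] rule 4 [ip_allowlisted → can_delete]; rule 7 [can_publish ∧ ip_allowlisted → audit_required]. ⇒ new: can_delete, audit_required.
audit_required first appears in round 4.

4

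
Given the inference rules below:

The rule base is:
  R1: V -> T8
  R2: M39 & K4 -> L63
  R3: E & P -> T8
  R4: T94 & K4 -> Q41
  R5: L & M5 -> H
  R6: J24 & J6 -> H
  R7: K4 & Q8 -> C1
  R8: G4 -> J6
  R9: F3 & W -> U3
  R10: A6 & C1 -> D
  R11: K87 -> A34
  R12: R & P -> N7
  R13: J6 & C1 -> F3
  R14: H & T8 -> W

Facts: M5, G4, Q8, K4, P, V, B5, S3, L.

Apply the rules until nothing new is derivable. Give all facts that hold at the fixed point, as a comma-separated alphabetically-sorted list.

Round 1: R1 [V -> T8]; R5 [L & M5 -> H]; R7 [K4 & Q8 -> C1]; R8 [G4 -> J6]. Adds T8, H, C1, J6.
Round 2: R13 [J6 & C1 -> F3]; R14 [H & T8 -> W]. Adds F3, W.
Round 3: R9 [F3 & W -> U3]. Adds U3.

B5, C1, F3, G4, H, J6, K4, L, M5, P, Q8, S3, T8, U3, V, W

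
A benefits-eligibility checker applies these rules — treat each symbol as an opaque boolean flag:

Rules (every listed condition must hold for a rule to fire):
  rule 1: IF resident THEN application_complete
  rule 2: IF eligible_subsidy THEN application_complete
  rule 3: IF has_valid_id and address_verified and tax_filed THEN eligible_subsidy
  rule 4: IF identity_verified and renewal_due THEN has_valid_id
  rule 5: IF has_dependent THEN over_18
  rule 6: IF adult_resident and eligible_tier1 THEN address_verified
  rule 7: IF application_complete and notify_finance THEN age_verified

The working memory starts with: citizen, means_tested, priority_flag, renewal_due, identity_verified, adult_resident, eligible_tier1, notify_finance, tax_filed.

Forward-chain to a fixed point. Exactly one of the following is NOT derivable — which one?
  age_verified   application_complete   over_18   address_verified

over_18

[1] rule 4 [IF identity_verified and renewal_due THEN has_valid_id]; rule 6 [IF adult_resident and eligible_tier1 THEN address_verified]. ⇒ new: has_valid_id, address_verified.
[2] rule 3 [IF has_valid_id and address_verified and tax_filed THEN eligible_subsidy]. ⇒ new: eligible_subsidy.
[3] rule 2 [IF eligible_subsidy THEN application_complete]. ⇒ new: application_complete.
[4] rule 7 [IF application_complete and notify_finance THEN age_verified]. ⇒ new: age_verified.
Derived: address_verified (round 1), application_complete (round 3), age_verified (round 4). over_18 never appears in any round.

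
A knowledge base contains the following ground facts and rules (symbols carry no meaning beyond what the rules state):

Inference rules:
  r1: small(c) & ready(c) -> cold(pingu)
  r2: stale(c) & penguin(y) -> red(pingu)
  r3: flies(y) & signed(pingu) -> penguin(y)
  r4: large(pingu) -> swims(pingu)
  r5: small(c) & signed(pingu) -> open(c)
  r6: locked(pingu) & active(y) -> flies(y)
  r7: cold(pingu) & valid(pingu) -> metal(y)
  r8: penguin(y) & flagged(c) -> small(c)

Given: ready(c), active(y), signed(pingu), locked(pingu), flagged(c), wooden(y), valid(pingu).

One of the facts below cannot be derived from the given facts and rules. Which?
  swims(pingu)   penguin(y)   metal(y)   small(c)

swims(pingu)

Round 1: r6 [locked(pingu) & active(y) -> flies(y)]. New: flies(y).
Round 2: r3 [flies(y) & signed(pingu) -> penguin(y)]. New: penguin(y).
Round 3: r8 [penguin(y) & flagged(c) -> small(c)]. New: small(c).
Round 4: r1 [small(c) & ready(c) -> cold(pingu)]; r5 [small(c) & signed(pingu) -> open(c)]. New: cold(pingu), open(c).
Round 5: r7 [cold(pingu) & valid(pingu) -> metal(y)]. New: metal(y).
Derived: small(c) (round 3), metal(y) (round 5), penguin(y) (round 2). swims(pingu) never appears in any round.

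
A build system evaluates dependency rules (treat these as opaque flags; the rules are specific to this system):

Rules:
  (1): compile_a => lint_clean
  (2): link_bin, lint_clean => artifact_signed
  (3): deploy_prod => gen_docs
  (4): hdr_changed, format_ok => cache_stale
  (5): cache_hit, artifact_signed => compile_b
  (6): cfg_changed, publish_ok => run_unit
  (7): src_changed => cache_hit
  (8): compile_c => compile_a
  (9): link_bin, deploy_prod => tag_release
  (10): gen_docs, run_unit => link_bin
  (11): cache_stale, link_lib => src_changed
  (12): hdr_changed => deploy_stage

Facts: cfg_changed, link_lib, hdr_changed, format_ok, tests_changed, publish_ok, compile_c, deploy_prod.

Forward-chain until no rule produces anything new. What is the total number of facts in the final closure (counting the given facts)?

[1] (3) [deploy_prod => gen_docs]; (4) [hdr_changed, format_ok => cache_stale]; (6) [cfg_changed, publish_ok => run_unit]; (8) [compile_c => compile_a]; (12) [hdr_changed => deploy_stage]. ⇒ new: gen_docs, cache_stale, run_unit, compile_a, deploy_stage.
[2] (1) [compile_a => lint_clean]; (10) [gen_docs, run_unit => link_bin]; (11) [cache_stale, link_lib => src_changed]. ⇒ new: lint_clean, link_bin, src_changed.
[3] (2) [link_bin, lint_clean => artifact_signed]; (7) [src_changed => cache_hit]; (9) [link_bin, deploy_prod => tag_release]. ⇒ new: artifact_signed, cache_hit, tag_release.
[4] (5) [cache_hit, artifact_signed => compile_b]. ⇒ new: compile_b.
Closure: {artifact_signed, cache_hit, cache_stale, cfg_changed, compile_a, compile_b, compile_c, deploy_prod, deploy_stage, format_ok, gen_docs, hdr_changed, link_bin, link_lib, lint_clean, publish_ok, run_unit, src_changed, tag_release, tests_changed} — 20 facts.

20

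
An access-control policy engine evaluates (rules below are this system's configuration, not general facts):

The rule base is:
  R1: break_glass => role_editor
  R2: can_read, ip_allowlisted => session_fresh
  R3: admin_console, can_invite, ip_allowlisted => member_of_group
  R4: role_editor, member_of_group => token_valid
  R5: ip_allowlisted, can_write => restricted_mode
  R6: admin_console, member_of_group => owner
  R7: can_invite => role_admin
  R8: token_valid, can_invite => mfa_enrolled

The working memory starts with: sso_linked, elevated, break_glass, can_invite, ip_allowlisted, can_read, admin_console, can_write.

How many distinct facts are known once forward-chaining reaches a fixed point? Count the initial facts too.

16

Round 1 fires R1, R2, R3, R5, R7, giving role_editor, session_fresh, member_of_group, restricted_mode, role_admin.
Round 2 fires R4, R6, giving token_valid, owner.
Round 3 fires R8, giving mfa_enrolled.
Closure: {admin_console, break_glass, can_invite, can_read, can_write, elevated, ip_allowlisted, member_of_group, mfa_enrolled, owner, restricted_mode, role_admin, role_editor, session_fresh, sso_linked, token_valid} — 16 facts.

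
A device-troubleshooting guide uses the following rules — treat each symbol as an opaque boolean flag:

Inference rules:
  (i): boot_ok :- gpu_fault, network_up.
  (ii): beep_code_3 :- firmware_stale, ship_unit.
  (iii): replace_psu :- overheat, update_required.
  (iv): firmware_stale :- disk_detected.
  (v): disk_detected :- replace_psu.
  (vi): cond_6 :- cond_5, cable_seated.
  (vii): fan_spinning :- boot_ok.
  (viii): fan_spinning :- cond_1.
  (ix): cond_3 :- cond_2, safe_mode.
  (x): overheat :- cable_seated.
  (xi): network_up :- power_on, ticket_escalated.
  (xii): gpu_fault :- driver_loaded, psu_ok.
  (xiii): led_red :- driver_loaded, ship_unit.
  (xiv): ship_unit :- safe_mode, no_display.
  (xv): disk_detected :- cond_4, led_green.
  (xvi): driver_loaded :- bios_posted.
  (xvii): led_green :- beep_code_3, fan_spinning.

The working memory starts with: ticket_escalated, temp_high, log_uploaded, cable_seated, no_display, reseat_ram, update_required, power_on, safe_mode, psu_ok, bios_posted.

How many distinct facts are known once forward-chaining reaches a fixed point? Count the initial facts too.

Round 1: (x) [overheat :- cable_seated.]; (xi) [network_up :- power_on, ticket_escalated.]; (xiv) [ship_unit :- safe_mode, no_display.]; (xvi) [driver_loaded :- bios_posted.]. Adds overheat, network_up, ship_unit, driver_loaded.
Round 2: (iii) [replace_psu :- overheat, update_required.]; (xii) [gpu_fault :- driver_loaded, psu_ok.]; (xiii) [led_red :- driver_loaded, ship_unit.]. Adds replace_psu, gpu_fault, led_red.
Round 3: (i) [boot_ok :- gpu_fault, network_up.]; (v) [disk_detected :- replace_psu.]. Adds boot_ok, disk_detected.
Round 4: (iv) [firmware_stale :- disk_detected.]; (vii) [fan_spinning :- boot_ok.]. Adds firmware_stale, fan_spinning.
Round 5: (ii) [beep_code_3 :- firmware_stale, ship_unit.]. Adds beep_code_3.
Round 6: (xvii) [led_green :- beep_code_3, fan_spinning.]. Adds led_green.
Closure: {beep_code_3, bios_posted, boot_ok, cable_seated, disk_detected, driver_loaded, fan_spinning, firmware_stale, gpu_fault, led_green, led_red, log_uploaded, network_up, no_display, overheat, power_on, psu_ok, replace_psu, reseat_ram, safe_mode, ship_unit, temp_high, ticket_escalated, update_required} — 24 facts.

24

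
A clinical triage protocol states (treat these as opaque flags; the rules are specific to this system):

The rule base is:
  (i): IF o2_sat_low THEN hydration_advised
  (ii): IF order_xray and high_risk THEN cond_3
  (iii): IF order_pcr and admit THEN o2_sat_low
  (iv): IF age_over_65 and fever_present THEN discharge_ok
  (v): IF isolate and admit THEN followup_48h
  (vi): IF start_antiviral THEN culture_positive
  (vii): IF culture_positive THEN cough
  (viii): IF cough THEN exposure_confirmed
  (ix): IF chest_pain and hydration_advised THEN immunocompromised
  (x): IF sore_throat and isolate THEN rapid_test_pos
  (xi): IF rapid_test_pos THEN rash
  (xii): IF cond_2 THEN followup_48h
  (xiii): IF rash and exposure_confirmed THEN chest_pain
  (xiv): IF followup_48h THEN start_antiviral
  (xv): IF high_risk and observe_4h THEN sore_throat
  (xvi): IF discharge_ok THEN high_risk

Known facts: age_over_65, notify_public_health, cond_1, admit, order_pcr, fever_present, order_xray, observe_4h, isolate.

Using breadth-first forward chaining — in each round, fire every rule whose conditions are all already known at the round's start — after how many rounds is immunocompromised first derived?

7

Round 1 fires (iii), (iv), (v), giving o2_sat_low, discharge_ok, followup_48h.
Round 2 fires (i), (xiv), (xvi), giving hydration_advised, start_antiviral, high_risk.
Round 3 fires (ii), (vi), (xv), giving cond_3, culture_positive, sore_throat.
Round 4 fires (vii), (x), giving cough, rapid_test_pos.
Round 5 fires (viii), (xi), giving exposure_confirmed, rash.
Round 6 fires (xiii), giving chest_pain.
Round 7 fires (ix), giving immunocompromised.
immunocompromised first appears in round 7.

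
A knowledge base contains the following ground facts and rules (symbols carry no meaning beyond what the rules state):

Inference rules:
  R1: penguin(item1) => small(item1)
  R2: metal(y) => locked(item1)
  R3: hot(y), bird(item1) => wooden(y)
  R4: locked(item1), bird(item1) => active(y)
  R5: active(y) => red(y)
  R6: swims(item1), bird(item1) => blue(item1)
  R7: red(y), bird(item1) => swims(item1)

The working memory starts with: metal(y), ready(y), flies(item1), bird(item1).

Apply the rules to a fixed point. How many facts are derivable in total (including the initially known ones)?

9

Round 1 — R2, derive locked(item1).
Round 2 — R4, derive active(y).
Round 3 — R5, derive red(y).
Round 4 — R7, derive swims(item1).
Round 5 — R6, derive blue(item1).
Closure: {active(y), bird(item1), blue(item1), flies(item1), locked(item1), metal(y), ready(y), red(y), swims(item1)} — 9 facts.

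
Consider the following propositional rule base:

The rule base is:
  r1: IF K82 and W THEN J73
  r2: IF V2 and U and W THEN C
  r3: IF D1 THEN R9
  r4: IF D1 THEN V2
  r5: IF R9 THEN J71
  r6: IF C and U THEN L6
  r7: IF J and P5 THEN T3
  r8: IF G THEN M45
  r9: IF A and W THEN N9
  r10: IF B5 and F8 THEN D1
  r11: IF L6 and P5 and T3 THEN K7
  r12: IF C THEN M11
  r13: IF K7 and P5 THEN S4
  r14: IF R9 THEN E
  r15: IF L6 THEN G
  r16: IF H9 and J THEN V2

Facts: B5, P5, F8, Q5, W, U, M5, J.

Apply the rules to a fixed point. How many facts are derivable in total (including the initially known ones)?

Round 1: r7 [IF J and P5 THEN T3]; r10 [IF B5 and F8 THEN D1]. New: T3, D1.
Round 2: r3 [IF D1 THEN R9]; r4 [IF D1 THEN V2]. New: R9, V2.
Round 3: r2 [IF V2 and U and W THEN C]; r5 [IF R9 THEN J71]; r14 [IF R9 THEN E]. New: C, J71, E.
Round 4: r6 [IF C and U THEN L6]; r12 [IF C THEN M11]. New: L6, M11.
Round 5: r11 [IF L6 and P5 and T3 THEN K7]; r15 [IF L6 THEN G]. New: K7, G.
Round 6: r8 [IF G THEN M45]; r13 [IF K7 and P5 THEN S4]. New: M45, S4.
Closure: {B5, C, D1, E, F8, G, J, J71, K7, L6, M11, M45, M5, P5, Q5, R9, S4, T3, U, V2, W} — 21 facts.

21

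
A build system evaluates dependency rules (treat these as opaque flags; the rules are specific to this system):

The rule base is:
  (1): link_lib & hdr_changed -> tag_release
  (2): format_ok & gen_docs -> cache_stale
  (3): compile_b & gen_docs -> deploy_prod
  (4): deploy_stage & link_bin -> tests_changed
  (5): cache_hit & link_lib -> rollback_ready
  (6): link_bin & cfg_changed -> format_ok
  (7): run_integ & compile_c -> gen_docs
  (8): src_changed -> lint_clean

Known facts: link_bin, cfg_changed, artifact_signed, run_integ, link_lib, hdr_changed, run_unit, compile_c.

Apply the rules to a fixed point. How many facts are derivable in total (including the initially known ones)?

[1] (1) [link_lib & hdr_changed -> tag_release]; (6) [link_bin & cfg_changed -> format_ok]; (7) [run_integ & compile_c -> gen_docs]. ⇒ new: tag_release, format_ok, gen_docs.
[2] (2) [format_ok & gen_docs -> cache_stale]. ⇒ new: cache_stale.
Closure: {artifact_signed, cache_stale, cfg_changed, compile_c, format_ok, gen_docs, hdr_changed, link_bin, link_lib, run_integ, run_unit, tag_release} — 12 facts.

12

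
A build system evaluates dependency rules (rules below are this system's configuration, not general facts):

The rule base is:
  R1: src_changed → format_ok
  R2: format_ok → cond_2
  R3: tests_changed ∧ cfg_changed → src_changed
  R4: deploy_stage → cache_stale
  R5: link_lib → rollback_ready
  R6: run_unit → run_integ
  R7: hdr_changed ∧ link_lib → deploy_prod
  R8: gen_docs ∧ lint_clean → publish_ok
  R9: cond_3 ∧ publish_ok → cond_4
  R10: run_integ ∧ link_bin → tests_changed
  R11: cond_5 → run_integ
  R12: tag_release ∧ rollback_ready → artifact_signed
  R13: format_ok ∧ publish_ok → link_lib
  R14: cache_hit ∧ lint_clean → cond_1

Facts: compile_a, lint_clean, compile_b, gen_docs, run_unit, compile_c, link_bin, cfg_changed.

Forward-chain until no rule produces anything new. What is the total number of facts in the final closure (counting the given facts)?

16

Round 1: R6 [run_unit → run_integ]; R8 [gen_docs ∧ lint_clean → publish_ok]. New: run_integ, publish_ok.
Round 2: R10 [run_integ ∧ link_bin → tests_changed]. New: tests_changed.
Round 3: R3 [tests_changed ∧ cfg_changed → src_changed]. New: src_changed.
Round 4: R1 [src_changed → format_ok]. New: format_ok.
Round 5: R2 [format_ok → cond_2]; R13 [format_ok ∧ publish_ok → link_lib]. New: cond_2, link_lib.
Round 6: R5 [link_lib → rollback_ready]. New: rollback_ready.
Closure: {cfg_changed, compile_a, compile_b, compile_c, cond_2, format_ok, gen_docs, link_bin, link_lib, lint_clean, publish_ok, rollback_ready, run_integ, run_unit, src_changed, tests_changed} — 16 facts.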